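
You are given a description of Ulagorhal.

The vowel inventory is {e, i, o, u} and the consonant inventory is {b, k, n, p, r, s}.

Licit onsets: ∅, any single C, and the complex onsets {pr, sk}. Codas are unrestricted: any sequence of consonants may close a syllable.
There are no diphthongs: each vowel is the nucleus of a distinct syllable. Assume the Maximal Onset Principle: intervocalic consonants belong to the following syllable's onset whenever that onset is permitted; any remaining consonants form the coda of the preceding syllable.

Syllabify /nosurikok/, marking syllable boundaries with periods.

no.su.ri.kok

Vowels present: o, u, i, o; each is a nucleus, giving 4 syllables.
/o…u/ gap (V1→V2): /s/ → onset of the next syllable (single consonants are always licit onsets).
/u…i/ gap (V2→V3): /r/ is a single consonant, so it becomes the next onset.
/i…o/ gap (V3→V4): /k/ is a single consonant, so it becomes the next onset.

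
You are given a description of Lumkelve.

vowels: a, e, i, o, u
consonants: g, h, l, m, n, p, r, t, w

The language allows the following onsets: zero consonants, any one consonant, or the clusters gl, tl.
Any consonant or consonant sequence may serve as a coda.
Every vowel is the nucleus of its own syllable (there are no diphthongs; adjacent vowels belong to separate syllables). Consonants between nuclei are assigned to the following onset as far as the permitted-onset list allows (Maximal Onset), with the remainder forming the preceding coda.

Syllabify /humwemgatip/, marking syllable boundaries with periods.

hum.wem.ga.tip

Nuclei (vowels): u, e, a, i → 4 syllables.
σ1/σ2 boundary: /mw/ — longest licit onset from the right is /w/, leaving /m/ as coda.
σ2/σ3 boundary: cluster /mg/ — the longest permitted-onset suffix is /g/; onset = /g/, preceding coda = /m/.
σ3/σ4 boundary: just /t/ — single C goes to the following onset.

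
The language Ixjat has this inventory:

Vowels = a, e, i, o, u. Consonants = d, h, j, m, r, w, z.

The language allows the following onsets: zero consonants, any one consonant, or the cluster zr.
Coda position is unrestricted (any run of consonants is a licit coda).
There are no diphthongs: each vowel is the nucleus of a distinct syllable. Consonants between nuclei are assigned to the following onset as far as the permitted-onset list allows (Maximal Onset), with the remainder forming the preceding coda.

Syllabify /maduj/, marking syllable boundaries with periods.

The vowels are a, u — 2 nuclei, so 2 syllables.
Between /a/ (V1) and /u/ (V2): /d/ → onset of the next syllable (single consonants are always licit onsets).

ma.duj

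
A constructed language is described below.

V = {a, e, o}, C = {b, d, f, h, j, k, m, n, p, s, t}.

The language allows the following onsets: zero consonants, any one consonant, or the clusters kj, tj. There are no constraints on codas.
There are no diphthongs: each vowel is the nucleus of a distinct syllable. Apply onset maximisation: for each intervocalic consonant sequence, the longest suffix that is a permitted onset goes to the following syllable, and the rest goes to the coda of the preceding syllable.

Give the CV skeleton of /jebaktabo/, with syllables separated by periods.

Nuclei (vowels): e, a, a, o → 4 syllables.
V1 /e/ – V2 /a/: /b/ → onset of the next syllable (single consonants are always licit onsets).
V2 /a/ – V3 /a/: /kt/ — longest licit onset from the right is /t/, leaving /k/ as coda.
V3 /a/ – V4 /o/: /b/ → onset of the next syllable (single consonants are always licit onsets).
Syllabification: je.bak.ta.bo.
Mapping each syllable to C/V: /je/ → CV, /bak/ → CVC, /ta/ → CV, /bo/ → CV.

CV.CVC.CV.CV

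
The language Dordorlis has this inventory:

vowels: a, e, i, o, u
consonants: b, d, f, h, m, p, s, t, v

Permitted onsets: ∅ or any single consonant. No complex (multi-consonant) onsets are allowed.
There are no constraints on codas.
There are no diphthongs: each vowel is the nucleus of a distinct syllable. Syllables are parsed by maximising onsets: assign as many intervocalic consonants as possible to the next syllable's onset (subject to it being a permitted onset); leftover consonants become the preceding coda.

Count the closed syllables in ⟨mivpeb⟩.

Nuclei (vowels): i, e → 2 syllables.
V1 /i/ – V2 /e/: /vp/; trying suffixes from longest down, /p/ is the first permitted one, so coda /v/ | onset /p/.
Putting it together: miv.peb.
Classifying each syllable: /miv/ (closed), /peb/ (closed).
Closed syllables: 2.

2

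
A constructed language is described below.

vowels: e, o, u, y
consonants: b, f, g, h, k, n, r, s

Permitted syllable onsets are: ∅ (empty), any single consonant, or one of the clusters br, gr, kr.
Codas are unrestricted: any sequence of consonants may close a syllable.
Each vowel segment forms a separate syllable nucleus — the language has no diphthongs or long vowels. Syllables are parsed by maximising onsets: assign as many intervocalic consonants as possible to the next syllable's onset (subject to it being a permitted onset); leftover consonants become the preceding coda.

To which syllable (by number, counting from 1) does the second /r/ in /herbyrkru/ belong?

2

Vowels present: e, y, u; each is a nucleus, giving 3 syllables.
V1 /e/ – V2 /y/: /rb/ — longest licit onset from the right is /b/, leaving /r/ as coda.
V2 /y/ – V3 /u/: /rkr/; trying suffixes from longest down, /kr/ is the first permitted one, so coda /r/ | onset /kr/.
So the parse is her.byr.kru.
The second /r/ is in the coda of syllable 2 (/byr/).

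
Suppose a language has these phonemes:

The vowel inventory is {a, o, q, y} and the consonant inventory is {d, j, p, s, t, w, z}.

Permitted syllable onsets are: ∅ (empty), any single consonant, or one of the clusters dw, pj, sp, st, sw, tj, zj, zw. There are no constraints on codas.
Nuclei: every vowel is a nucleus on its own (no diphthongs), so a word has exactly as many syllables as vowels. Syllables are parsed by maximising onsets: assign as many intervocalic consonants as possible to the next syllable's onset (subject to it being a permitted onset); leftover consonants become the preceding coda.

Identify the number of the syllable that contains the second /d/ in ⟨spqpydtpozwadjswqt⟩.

Vowels present: q, y, o, a, q; each is a nucleus, giving 5 syllables.
Between /q/ (V1) and /y/ (V2): /p/ is a single consonant, so it becomes the next onset.
Between /y/ (V2) and /o/ (V3): /dtp/; trying suffixes from longest down, /p/ is the first permitted one, so coda /dt/ | onset /p/.
Between /o/ (V3) and /a/ (V4): /zw/ — entire cluster is a permitted onset → onset /zw/, coda ∅.
Between /a/ (V4) and /q/ (V5): cluster /djsw/ — the longest permitted-onset suffix is /sw/; onset = /sw/, preceding coda = /dj/.
So the parse is spq.pydt.po.zwadj.swqt.
The second /d/ is in the coda of syllable 4 (/zwadj/).

4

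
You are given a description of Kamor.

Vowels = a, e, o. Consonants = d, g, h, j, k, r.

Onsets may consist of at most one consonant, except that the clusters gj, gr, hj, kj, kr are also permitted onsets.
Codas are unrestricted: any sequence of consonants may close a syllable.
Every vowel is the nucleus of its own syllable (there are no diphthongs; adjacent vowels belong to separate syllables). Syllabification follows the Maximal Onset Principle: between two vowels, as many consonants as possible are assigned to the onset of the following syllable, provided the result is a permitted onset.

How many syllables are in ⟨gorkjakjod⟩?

3

Nuclei (vowels): o, a, o → 3 syllables.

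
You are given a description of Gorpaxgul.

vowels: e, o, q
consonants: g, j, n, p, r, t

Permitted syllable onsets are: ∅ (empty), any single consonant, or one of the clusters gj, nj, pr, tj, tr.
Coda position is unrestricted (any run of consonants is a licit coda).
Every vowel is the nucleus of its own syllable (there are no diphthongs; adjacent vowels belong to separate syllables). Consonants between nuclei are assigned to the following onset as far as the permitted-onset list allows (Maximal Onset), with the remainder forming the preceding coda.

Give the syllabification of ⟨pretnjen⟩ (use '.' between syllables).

pret.njen

Nuclei (vowels): e, e → 2 syllables.
σ1/σ2 boundary: /tnj/ — longest licit onset from the right is /nj/, leaving /t/ as coda.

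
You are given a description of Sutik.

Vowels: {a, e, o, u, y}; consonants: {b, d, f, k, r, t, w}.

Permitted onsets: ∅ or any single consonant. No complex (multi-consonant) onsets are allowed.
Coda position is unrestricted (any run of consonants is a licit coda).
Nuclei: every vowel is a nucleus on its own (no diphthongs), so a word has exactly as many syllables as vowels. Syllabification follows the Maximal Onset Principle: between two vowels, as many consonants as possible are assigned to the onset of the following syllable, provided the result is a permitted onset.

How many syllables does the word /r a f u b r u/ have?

3

Vowels present: a, u, u; each is a nucleus, giving 3 syllables.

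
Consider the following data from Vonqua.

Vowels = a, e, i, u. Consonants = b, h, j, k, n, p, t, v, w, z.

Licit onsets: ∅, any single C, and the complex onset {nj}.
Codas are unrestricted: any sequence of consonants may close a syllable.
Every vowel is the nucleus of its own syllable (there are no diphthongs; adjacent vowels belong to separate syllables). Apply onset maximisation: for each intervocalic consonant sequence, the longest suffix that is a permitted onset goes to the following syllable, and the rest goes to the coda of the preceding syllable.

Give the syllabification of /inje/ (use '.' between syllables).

The vowels are i, e — 2 nuclei, so 2 syllables.
Between /i/ (V1) and /e/ (V2): cluster /nj/ — /nj/ is itself a permitted onset, so the whole cluster goes right; preceding coda = ∅.

i.nje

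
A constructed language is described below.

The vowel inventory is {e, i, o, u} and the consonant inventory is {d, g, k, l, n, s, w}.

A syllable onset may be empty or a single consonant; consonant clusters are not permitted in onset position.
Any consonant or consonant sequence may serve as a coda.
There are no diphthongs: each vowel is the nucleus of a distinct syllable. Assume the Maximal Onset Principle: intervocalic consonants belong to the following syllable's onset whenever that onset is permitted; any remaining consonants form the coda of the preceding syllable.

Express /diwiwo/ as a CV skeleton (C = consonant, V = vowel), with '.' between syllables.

CV.CV.CV

The vowels are i, i, o — 3 nuclei, so 3 syllables.
V1 /i/ – V2 /i/: /w/ is a single consonant, so it becomes the next onset.
V2 /i/ – V3 /o/: /w/ → onset of the next syllable (single consonants are always licit onsets).
Putting it together: di.wi.wo.
Mapping each syllable to C/V: /di/ → CV, /wi/ → CV, /wo/ → CV.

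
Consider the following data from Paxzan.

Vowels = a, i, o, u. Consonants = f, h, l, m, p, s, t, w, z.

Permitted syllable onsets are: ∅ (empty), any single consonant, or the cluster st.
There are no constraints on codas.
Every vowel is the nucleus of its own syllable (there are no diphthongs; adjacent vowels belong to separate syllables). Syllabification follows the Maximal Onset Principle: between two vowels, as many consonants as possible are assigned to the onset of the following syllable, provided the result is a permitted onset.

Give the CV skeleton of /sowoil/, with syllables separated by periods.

CV.CV.VC

Vowels present: o, o, i; each is a nucleus, giving 3 syllables.
σ1/σ2 boundary: /w/ is a single consonant, so it becomes the next onset.
σ2/σ3 boundary: no consonants, so the boundary falls immediately after /o/.
Syllabification: so.wo.il.
Mapping each syllable to C/V: /so/ → CV, /wo/ → CV, /il/ → VC.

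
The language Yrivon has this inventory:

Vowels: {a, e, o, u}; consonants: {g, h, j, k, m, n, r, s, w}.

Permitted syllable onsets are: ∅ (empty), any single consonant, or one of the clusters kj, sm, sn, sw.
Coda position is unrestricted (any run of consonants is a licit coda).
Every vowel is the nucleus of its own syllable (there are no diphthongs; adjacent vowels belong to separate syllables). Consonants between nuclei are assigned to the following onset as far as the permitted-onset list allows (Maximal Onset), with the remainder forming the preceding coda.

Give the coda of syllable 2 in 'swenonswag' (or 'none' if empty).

The vowels are e, o, a — 3 nuclei, so 3 syllables.
V1 /e/ – V2 /o/: just /n/ — single C goes to the following onset.
V2 /o/ – V3 /a/: /nsw/ — longest licit onset from the right is /sw/, leaving /n/ as coda.
Result: swe.non.swag.
Syllable 2 is /non/: onset /n/, nucleus /o/, coda /n/.

n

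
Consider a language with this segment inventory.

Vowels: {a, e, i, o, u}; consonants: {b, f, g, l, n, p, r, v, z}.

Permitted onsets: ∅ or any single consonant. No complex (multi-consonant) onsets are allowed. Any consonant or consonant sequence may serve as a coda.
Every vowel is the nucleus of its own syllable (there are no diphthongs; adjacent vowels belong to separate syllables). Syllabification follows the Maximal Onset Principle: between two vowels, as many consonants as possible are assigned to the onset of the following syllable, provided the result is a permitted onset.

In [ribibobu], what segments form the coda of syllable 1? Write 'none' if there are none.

The vowels are i, i, o, u — 4 nuclei, so 4 syllables.
Between /i/ (V1) and /i/ (V2): /b/ is a single consonant, so it becomes the next onset.
Between /i/ (V2) and /o/ (V3): /b/ is a single consonant, so it becomes the next onset.
Between /o/ (V3) and /u/ (V4): /b/ is a single consonant, so it becomes the next onset.
Putting it together: ri.bi.bo.bu.
Syllable 1 is /ri/: onset /r/, nucleus /i/, coda ∅.

none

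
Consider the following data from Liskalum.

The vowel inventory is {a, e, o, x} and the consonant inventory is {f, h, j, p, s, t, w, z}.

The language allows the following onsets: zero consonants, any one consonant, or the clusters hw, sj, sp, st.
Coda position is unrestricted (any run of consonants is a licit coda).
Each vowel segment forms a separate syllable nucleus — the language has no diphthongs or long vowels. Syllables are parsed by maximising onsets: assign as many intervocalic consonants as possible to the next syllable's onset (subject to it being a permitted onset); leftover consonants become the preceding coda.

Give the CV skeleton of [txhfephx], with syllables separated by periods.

CVC.CVC.CV

The vowels are x, e, x — 3 nuclei, so 3 syllables.
σ1/σ2 boundary: /hf/ splits as /h/ + /f/ (/f/ is the longest suffix that is a licit onset).
σ2/σ3 boundary: cluster /ph/ — the longest permitted-onset suffix is /h/; onset = /h/, preceding coda = /p/.
So the parse is txh.fep.hx.
Mapping each syllable to C/V: /txh/ → CVC, /fep/ → CVC, /hx/ → CV.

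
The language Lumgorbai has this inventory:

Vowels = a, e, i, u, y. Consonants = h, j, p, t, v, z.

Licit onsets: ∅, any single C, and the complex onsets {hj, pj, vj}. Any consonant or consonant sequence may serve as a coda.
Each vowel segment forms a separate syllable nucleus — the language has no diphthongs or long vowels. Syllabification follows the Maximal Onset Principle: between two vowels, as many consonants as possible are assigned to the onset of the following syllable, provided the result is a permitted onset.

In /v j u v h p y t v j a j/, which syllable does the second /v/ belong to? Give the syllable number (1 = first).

1

The vowels are u, y, a — 3 nuclei, so 3 syllables.
/u…y/ gap (V1→V2): /vhp/; trying suffixes from longest down, /p/ is the first permitted one, so coda /vh/ | onset /p/.
/y…a/ gap (V2→V3): /tvj/ splits as /t/ + /vj/ (/vj/ is the longest suffix that is a licit onset).
Putting it together: vjuvh.pyt.vjaj.
The second /v/ is in the coda of syllable 1 (/vjuvh/).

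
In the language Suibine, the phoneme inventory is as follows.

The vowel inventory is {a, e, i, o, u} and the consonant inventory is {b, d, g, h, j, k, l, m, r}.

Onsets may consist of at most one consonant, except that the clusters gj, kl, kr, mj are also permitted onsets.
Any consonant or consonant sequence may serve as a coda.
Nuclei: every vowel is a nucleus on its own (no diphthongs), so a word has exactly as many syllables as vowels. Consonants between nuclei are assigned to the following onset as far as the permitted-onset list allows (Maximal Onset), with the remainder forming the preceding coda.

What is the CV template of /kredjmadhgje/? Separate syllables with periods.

The vowels are e, a, e — 3 nuclei, so 3 syllables.
/e…a/ gap (V1→V2): /djm/; trying suffixes from longest down, /m/ is the first permitted one, so coda /dj/ | onset /m/.
/a…e/ gap (V2→V3): /dhgj/; trying suffixes from longest down, /gj/ is the first permitted one, so coda /dh/ | onset /gj/.
Syllabification: kredj.madh.gje.
Mapping each syllable to C/V: /kredj/ → CCVCC, /madh/ → CVCC, /gje/ → CCV.

CCVCC.CVCC.CCV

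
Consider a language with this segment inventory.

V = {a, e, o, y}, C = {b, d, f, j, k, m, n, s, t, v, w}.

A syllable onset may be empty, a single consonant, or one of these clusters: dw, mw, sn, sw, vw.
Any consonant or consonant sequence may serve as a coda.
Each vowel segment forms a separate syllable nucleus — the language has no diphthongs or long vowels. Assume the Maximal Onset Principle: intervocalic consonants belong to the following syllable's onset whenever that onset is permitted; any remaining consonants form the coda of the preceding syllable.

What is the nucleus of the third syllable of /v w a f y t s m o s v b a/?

Nuclei (vowels): a, y, o, a → 4 syllables.
The third nucleus (vowel 3 from the left) is /o/.

o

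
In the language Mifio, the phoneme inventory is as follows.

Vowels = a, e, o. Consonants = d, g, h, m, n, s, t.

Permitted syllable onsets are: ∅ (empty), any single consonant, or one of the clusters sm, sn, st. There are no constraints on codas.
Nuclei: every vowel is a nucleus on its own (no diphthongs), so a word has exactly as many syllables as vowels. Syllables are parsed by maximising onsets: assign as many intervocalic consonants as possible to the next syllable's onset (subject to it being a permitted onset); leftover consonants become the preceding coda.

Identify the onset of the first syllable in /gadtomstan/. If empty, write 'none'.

Vowels present: a, o, a; each is a nucleus, giving 3 syllables.
σ1/σ2 boundary: /dt/ — longest licit onset from the right is /t/, leaving /d/ as coda.
σ2/σ3 boundary: cluster /mst/ — the longest permitted-onset suffix is /st/; onset = /st/, preceding coda = /m/.
Putting it together: gad.tom.stan.
Syllable 1 is /gad/: onset /g/, nucleus /a/, coda /d/.

g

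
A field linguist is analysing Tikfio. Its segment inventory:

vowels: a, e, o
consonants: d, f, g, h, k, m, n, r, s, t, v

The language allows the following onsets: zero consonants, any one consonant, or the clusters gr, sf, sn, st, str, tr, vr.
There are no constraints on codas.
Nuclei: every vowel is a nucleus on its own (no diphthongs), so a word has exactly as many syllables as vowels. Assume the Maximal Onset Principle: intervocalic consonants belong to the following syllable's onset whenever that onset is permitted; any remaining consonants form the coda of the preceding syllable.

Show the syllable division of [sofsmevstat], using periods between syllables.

sofs.mev.stat

Nuclei (vowels): o, e, a → 3 syllables.
/o…e/ gap (V1→V2): /fsm/ — longest licit onset from the right is /m/, leaving /fs/ as coda.
/e…a/ gap (V2→V3): /vst/ splits as /v/ + /st/ (/st/ is the longest suffix that is a licit onset).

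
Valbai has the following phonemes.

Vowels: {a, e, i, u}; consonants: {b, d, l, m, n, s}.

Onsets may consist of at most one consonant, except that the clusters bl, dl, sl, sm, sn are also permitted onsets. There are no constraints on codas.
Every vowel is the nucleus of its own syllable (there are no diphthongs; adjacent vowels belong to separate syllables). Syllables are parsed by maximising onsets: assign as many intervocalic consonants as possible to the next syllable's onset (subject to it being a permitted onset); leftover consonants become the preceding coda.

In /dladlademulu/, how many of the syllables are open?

5

Nuclei (vowels): a, a, e, u, u → 5 syllables.
/a…a/ gap (V1→V2): cluster /dl/ — /dl/ is itself a permitted onset, so the whole cluster goes right; preceding coda = ∅.
/a…e/ gap (V2→V3): just /d/ — single C goes to the following onset.
/e…u/ gap (V3→V4): /m/ is a single consonant, so it becomes the next onset.
/u…u/ gap (V4→V5): just /l/ — single C goes to the following onset.
So the parse is dla.dla.de.mu.lu.
Classifying each syllable: /dla/ (open), /dla/ (open), /de/ (open), /mu/ (open), /lu/ (open).
Open syllables: 5.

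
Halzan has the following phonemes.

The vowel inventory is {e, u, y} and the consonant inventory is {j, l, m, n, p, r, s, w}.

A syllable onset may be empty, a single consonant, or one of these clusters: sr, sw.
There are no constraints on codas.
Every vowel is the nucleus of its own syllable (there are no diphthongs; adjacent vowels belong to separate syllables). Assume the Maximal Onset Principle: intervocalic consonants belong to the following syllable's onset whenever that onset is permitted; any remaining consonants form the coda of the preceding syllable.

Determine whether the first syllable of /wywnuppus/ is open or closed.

Nuclei (vowels): y, u, u → 3 syllables.
Between /y/ (V1) and /u/ (V2): /wn/ splits as /w/ + /n/ (/n/ is the longest suffix that is a licit onset).
Between /u/ (V2) and /u/ (V3): /pp/; trying suffixes from longest down, /p/ is the first permitted one, so coda /p/ | onset /p/.
So the parse is wyw.nup.pus.
Syllable 1 is /wyw/ with coda /w/, so it is closed.

closed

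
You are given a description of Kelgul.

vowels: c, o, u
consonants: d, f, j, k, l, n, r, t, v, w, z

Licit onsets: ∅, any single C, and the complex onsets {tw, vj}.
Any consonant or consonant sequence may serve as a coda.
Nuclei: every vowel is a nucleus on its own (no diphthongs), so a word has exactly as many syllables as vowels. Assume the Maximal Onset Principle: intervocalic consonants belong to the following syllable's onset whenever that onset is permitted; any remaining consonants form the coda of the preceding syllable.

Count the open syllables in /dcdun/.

The vowels are c, u — 2 nuclei, so 2 syllables.
/c…u/ gap (V1→V2): /d/ → onset of the next syllable (single consonants are always licit onsets).
So the parse is dc.dun.
Classifying each syllable: /dc/ (open), /dun/ (closed).
Open syllables: 1.

1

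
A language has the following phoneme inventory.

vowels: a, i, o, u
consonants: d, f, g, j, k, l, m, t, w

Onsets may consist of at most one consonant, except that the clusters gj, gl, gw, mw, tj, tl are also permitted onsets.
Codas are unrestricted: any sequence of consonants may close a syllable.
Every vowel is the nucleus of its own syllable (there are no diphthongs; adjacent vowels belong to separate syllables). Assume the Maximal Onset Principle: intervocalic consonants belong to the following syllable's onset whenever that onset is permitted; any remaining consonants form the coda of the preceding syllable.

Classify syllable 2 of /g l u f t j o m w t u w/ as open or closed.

Nuclei (vowels): u, o, u → 3 syllables.
σ1/σ2 boundary: cluster /ftj/ — the longest permitted-onset suffix is /tj/; onset = /tj/, preceding coda = /f/.
σ2/σ3 boundary: /mwt/ splits as /mw/ + /t/ (/t/ is the longest suffix that is a licit onset).
So the parse is gluf.tjomw.tuw.
Syllable 2 is /tjomw/ with coda /mw/, so it is closed.

closed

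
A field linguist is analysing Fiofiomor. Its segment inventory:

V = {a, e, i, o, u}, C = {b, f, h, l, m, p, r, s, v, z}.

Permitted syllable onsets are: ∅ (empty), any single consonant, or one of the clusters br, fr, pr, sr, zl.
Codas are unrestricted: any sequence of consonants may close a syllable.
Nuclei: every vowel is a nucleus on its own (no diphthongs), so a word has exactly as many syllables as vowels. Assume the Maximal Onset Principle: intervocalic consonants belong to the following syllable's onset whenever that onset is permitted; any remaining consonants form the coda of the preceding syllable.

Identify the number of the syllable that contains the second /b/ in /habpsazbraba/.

Vowels present: a, a, a, a; each is a nucleus, giving 4 syllables.
σ1/σ2 boundary: /bps/; trying suffixes from longest down, /s/ is the first permitted one, so coda /bp/ | onset /s/.
σ2/σ3 boundary: /zbr/; trying suffixes from longest down, /br/ is the first permitted one, so coda /z/ | onset /br/.
σ3/σ4 boundary: /b/ is a single consonant, so it becomes the next onset.
Putting it together: habp.saz.bra.ba.
The second /b/ is in the onset of syllable 3 (/bra/).

3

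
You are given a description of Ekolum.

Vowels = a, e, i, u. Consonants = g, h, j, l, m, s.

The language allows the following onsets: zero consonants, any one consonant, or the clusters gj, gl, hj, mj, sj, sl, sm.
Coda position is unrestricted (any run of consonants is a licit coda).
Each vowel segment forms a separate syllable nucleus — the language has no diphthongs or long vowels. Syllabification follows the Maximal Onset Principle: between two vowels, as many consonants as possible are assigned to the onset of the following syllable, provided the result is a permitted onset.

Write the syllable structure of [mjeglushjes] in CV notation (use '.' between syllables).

The vowels are e, u, e — 3 nuclei, so 3 syllables.
Between /e/ (V1) and /u/ (V2): cluster /gl/ — /gl/ is itself a permitted onset, so the whole cluster goes right; preceding coda = ∅.
Between /u/ (V2) and /e/ (V3): /shj/; trying suffixes from longest down, /hj/ is the first permitted one, so coda /s/ | onset /hj/.
So the parse is mje.glus.hjes.
Mapping each syllable to C/V: /mje/ → CCV, /glus/ → CCVC, /hjes/ → CCVC.

CCV.CCVC.CCVC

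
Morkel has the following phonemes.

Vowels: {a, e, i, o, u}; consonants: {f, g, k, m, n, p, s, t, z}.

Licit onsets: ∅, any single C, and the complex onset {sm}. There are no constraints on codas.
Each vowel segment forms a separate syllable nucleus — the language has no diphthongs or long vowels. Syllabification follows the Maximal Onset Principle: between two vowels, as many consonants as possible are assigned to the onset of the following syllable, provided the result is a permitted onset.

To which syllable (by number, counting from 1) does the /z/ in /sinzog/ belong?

Nuclei (vowels): i, o → 2 syllables.
Between /i/ (V1) and /o/ (V2): cluster /nz/ — the longest permitted-onset suffix is /z/; onset = /z/, preceding coda = /n/.
Putting it together: sin.zog.
The /z/ is in the onset of syllable 2 (/zog/).

2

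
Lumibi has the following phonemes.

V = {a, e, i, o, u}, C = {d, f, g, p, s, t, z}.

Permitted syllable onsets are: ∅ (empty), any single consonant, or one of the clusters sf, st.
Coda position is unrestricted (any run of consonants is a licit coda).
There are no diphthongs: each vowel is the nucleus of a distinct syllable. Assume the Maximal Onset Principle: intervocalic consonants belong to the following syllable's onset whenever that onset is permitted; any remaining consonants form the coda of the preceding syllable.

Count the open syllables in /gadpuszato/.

The vowels are a, u, a, o — 4 nuclei, so 4 syllables.
σ1/σ2 boundary: /dp/; trying suffixes from longest down, /p/ is the first permitted one, so coda /d/ | onset /p/.
σ2/σ3 boundary: cluster /sz/ — the longest permitted-onset suffix is /z/; onset = /z/, preceding coda = /s/.
σ3/σ4 boundary: just /t/ — single C goes to the following onset.
Result: gad.pus.za.to.
Classifying each syllable: /gad/ (closed), /pus/ (closed), /za/ (open), /to/ (open).
Open syllables: 2.

2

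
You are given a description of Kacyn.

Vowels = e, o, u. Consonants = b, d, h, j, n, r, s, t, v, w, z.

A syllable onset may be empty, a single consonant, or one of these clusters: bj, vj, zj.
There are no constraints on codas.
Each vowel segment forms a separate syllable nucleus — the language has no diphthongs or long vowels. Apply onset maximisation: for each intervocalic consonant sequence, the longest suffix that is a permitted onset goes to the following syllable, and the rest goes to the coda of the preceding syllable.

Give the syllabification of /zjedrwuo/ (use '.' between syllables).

zjedr.wu.o

Nuclei (vowels): e, u, o → 3 syllables.
V1 /e/ – V2 /u/: /drw/ — longest licit onset from the right is /w/, leaving /dr/ as coda.
V2 /u/ – V3 /o/: hiatus — the boundary sits between the two vowels.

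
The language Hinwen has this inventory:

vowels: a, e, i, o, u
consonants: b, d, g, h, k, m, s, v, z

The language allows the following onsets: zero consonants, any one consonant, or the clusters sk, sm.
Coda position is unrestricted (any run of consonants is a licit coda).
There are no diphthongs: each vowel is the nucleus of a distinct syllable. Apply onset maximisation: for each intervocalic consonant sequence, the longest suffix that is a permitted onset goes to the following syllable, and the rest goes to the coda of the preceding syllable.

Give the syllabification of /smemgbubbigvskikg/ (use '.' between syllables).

smemg.bub.bigv.skikg

Vowels present: e, u, i, i; each is a nucleus, giving 4 syllables.
/e…u/ gap (V1→V2): /mgb/; trying suffixes from longest down, /b/ is the first permitted one, so coda /mg/ | onset /b/.
/u…i/ gap (V2→V3): cluster /bb/ — the longest permitted-onset suffix is /b/; onset = /b/, preceding coda = /b/.
/i…i/ gap (V3→V4): cluster /gvsk/ — the longest permitted-onset suffix is /sk/; onset = /sk/, preceding coda = /gv/.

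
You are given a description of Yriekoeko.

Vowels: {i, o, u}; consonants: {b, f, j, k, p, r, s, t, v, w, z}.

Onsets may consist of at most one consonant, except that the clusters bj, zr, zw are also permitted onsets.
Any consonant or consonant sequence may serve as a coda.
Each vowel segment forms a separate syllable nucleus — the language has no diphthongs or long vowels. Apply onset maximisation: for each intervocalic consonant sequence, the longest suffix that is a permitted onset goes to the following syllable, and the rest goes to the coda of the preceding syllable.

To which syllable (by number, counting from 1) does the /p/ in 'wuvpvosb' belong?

1

Nuclei (vowels): u, o → 2 syllables.
V1 /u/ – V2 /o/: /vpv/ splits as /vp/ + /v/ (/v/ is the longest suffix that is a licit onset).
So the parse is wuvp.vosb.
The /p/ is in the coda of syllable 1 (/wuvp/).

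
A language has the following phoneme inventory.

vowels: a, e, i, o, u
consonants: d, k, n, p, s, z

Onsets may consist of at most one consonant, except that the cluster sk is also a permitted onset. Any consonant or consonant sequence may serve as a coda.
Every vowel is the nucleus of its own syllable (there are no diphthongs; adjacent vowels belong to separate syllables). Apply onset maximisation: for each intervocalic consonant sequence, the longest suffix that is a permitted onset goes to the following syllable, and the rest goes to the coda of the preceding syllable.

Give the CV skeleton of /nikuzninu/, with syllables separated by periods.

CV.CVC.CV.CV

The vowels are i, u, i, u — 4 nuclei, so 4 syllables.
/i…u/ gap (V1→V2): /k/ → onset of the next syllable (single consonants are always licit onsets).
/u…i/ gap (V2→V3): /zn/ splits as /z/ + /n/ (/n/ is the longest suffix that is a licit onset).
/i…u/ gap (V3→V4): /n/ → onset of the next syllable (single consonants are always licit onsets).
Result: ni.kuz.ni.nu.
Mapping each syllable to C/V: /ni/ → CV, /kuz/ → CVC, /ni/ → CV, /nu/ → CV.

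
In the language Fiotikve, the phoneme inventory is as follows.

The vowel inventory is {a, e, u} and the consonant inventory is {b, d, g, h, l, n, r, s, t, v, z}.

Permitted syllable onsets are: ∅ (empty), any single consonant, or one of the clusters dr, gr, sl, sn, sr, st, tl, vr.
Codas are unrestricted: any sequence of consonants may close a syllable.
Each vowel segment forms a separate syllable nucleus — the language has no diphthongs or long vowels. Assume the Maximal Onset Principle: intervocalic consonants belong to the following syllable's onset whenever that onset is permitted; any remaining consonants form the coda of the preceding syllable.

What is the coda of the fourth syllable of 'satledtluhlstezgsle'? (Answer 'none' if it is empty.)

zg

Vowels present: a, e, u, e, e; each is a nucleus, giving 5 syllables.
/a…e/ gap (V1→V2): /tl/ — entire cluster is a permitted onset → onset /tl/, coda ∅.
/e…u/ gap (V2→V3): /dtl/ — longest licit onset from the right is /tl/, leaving /d/ as coda.
/u…e/ gap (V3→V4): /hlst/; trying suffixes from longest down, /st/ is the first permitted one, so coda /hl/ | onset /st/.
/e…e/ gap (V4→V5): cluster /zgsl/ — the longest permitted-onset suffix is /sl/; onset = /sl/, preceding coda = /zg/.
Result: sa.tled.tluhl.stezg.sle.
Syllable 4 is /stezg/: onset /st/, nucleus /e/, coda /zg/.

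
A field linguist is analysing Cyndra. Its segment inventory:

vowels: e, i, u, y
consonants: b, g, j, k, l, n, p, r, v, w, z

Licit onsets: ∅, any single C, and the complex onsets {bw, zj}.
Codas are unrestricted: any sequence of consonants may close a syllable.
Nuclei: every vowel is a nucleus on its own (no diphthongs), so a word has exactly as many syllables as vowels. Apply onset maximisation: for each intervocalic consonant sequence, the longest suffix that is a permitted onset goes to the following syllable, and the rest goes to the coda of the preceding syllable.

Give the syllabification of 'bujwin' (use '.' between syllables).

buj.win

Vowels present: u, i; each is a nucleus, giving 2 syllables.
/u…i/ gap (V1→V2): cluster /jw/ — the longest permitted-onset suffix is /w/; onset = /w/, preceding coda = /j/.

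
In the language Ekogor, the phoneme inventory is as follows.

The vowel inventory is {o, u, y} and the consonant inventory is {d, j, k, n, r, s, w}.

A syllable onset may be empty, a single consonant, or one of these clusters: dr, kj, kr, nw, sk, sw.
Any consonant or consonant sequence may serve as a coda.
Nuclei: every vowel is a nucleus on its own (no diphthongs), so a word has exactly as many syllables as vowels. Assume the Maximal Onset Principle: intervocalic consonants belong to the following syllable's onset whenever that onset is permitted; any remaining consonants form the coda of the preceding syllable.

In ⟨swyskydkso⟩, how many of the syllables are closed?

1

The vowels are y, y, o — 3 nuclei, so 3 syllables.
V1 /y/ – V2 /y/: /sk/ — entire cluster is a permitted onset → onset /sk/, coda ∅.
V2 /y/ – V3 /o/: cluster /dks/ — the longest permitted-onset suffix is /s/; onset = /s/, preceding coda = /dk/.
Result: swy.skydk.so.
Classifying each syllable: /swy/ (open), /skydk/ (closed), /so/ (open).
Closed syllables: 1.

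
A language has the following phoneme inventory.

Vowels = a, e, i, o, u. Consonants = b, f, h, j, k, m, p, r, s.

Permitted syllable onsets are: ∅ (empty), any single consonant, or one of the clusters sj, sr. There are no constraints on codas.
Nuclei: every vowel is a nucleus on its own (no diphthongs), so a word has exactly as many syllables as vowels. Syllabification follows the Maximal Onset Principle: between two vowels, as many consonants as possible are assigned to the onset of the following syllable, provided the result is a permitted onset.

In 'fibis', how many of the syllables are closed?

1

The vowels are i, i — 2 nuclei, so 2 syllables.
V1 /i/ – V2 /i/: /b/ is a single consonant, so it becomes the next onset.
Syllabification: fi.bis.
Classifying each syllable: /fi/ (open), /bis/ (closed).
Closed syllables: 1.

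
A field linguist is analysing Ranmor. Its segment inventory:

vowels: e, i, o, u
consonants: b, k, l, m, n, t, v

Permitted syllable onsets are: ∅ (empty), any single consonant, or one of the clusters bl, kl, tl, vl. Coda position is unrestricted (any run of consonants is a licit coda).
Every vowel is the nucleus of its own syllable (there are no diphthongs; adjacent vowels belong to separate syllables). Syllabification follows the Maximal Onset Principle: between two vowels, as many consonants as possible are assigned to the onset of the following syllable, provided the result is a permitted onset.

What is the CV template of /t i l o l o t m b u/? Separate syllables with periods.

The vowels are i, o, o, u — 4 nuclei, so 4 syllables.
σ1/σ2 boundary: /l/ → onset of the next syllable (single consonants are always licit onsets).
σ2/σ3 boundary: /l/ → onset of the next syllable (single consonants are always licit onsets).
σ3/σ4 boundary: /tmb/; trying suffixes from longest down, /b/ is the first permitted one, so coda /tm/ | onset /b/.
Putting it together: ti.lo.lotm.bu.
Mapping each syllable to C/V: /ti/ → CV, /lo/ → CV, /lotm/ → CVCC, /bu/ → CV.

CV.CV.CVCC.CV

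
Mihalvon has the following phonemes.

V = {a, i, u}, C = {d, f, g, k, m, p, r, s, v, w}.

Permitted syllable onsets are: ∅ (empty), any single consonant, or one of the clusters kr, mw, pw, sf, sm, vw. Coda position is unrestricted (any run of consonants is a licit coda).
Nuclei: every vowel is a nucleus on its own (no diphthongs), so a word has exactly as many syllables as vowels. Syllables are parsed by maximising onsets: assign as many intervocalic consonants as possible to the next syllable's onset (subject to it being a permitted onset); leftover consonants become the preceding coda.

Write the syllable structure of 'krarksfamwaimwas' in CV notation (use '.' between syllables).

The vowels are a, a, a, i, a — 5 nuclei, so 5 syllables.
σ1/σ2 boundary: /rksf/ splits as /rk/ + /sf/ (/sf/ is the longest suffix that is a licit onset).
σ2/σ3 boundary: /mw/ is a licit onset in full, so it all attaches to the next syllable.
σ3/σ4 boundary: no consonants, so the boundary falls immediately after /a/.
σ4/σ5 boundary: cluster /mw/ — /mw/ is itself a permitted onset, so the whole cluster goes right; preceding coda = ∅.
Putting it together: krark.sfa.mwa.i.mwas.
Mapping each syllable to C/V: /krark/ → CCVCC, /sfa/ → CCV, /mwa/ → CCV, /i/ → V, /mwas/ → CCVC.

CCVCC.CCV.CCV.V.CCVC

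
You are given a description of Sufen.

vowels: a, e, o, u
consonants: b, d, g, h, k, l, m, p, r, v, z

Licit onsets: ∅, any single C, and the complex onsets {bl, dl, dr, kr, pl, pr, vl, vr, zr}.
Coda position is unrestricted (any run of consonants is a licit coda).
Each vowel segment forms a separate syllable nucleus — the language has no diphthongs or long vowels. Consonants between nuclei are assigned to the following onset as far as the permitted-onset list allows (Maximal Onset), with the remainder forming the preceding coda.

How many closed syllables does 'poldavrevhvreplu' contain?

2

Nuclei (vowels): o, a, e, e, u → 5 syllables.
V1 /o/ – V2 /a/: /ld/; trying suffixes from longest down, /d/ is the first permitted one, so coda /l/ | onset /d/.
V2 /a/ – V3 /e/: /vr/ is a licit onset in full, so it all attaches to the next syllable.
V3 /e/ – V4 /e/: cluster /vhvr/ — the longest permitted-onset suffix is /vr/; onset = /vr/, preceding coda = /vh/.
V4 /e/ – V5 /u/: cluster /pl/ — /pl/ is itself a permitted onset, so the whole cluster goes right; preceding coda = ∅.
Syllabification: pol.da.vrevh.vre.plu.
Classifying each syllable: /pol/ (closed), /da/ (open), /vrevh/ (closed), /vre/ (open), /plu/ (open).
Closed syllables: 2.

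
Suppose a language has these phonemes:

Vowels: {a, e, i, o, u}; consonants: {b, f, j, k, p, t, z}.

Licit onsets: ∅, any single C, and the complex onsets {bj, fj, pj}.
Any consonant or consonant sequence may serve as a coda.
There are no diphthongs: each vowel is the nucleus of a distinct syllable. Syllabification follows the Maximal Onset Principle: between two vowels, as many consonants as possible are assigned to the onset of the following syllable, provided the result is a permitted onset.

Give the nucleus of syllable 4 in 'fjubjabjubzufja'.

u

The vowels are u, a, u, u, a — 5 nuclei, so 5 syllables.
The fourth nucleus (vowel 4 from the left) is /u/.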